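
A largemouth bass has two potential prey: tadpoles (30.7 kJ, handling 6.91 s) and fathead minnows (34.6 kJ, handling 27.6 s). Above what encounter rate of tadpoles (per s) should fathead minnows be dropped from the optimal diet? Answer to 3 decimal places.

The zero-one rule: include fathead minnows iff E₂/h₂ > λE₁/(1+λh₁). Equality gives the switch point.
λE₁h₂ = E₂ + λE₂h₁ ⇒ λ = E₂/(E₁h₂ − E₂h₁) = 34.6/(847.3 − 239.1) = 0.05689 per s.

0.057 per s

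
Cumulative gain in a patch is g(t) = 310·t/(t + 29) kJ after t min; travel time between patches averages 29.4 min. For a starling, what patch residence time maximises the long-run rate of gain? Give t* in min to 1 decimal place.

By the marginal value theorem, leave when the instantaneous gain rate g'(t) equals the habitat-wide average g(t)/(T + t).
g'(t) = 310·29/(t + 29)². Setting 310·29/(t+29)² = 310t/[(t+29)(29.4+t)] gives 29(29.4+t) = t(t+29), so t² = 29×29.4 = 852.6.
t* = √852.6 = 29.2 min.

29.2 min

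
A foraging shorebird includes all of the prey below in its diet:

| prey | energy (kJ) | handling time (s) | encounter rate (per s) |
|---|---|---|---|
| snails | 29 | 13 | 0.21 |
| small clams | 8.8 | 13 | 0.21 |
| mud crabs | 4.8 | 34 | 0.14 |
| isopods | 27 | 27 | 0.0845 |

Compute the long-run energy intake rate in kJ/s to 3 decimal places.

0.807 kJ/s

R = (0.21×29 + 0.21×8.8 + 0.14×4.8 + 0.0845×27) / (1 + 0.21×13 + 0.21×13 + 0.14×34 + 0.0845×27) = 10.89/13.5 = 0.8067 kJ/s.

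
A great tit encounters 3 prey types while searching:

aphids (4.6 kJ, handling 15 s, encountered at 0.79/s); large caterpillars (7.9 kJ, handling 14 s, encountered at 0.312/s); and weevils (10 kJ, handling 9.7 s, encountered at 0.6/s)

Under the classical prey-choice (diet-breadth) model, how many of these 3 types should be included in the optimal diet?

Rank by E/h (kJ/s): weevils 1.03, large caterpillars 0.564, aphids 0.307. Include each in turn until the next type's E/h falls below the running intake rate.
Rate on top 1: 0.8798. large caterpillars: 0.564 < 0.8798 → exclude; stop.
Optimal diet: weevils — 1 of 3 types.

1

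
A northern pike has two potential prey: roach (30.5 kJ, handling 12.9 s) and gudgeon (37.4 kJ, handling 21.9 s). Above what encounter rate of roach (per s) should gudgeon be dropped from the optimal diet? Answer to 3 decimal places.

0.202 per s

Drop gudgeon once their profitability E₂/h₂ falls below the rate achievable on roach alone: E₂/h₂ = λE₁/(1 + λh₁).
Solve for λ: λE₁h₂ = E₂(1 + λh₁) → λ(E₁h₂ − E₂h₁) = E₂ → λ = E₂/(E₁h₂ − E₂h₁).
λ = 37.4/(30.5×21.9 − 37.4×12.9) = 37.4/185.5 = 0.2016 per s.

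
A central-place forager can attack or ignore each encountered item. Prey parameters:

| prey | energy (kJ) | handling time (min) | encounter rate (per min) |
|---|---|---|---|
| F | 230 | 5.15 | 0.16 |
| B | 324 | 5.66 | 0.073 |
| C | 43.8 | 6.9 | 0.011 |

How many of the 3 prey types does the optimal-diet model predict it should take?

2

Rank by E/h (kJ/min): B 57.2, F 44.7, C 6.35. Include each in turn until the next type's E/h falls below the running intake rate.
Rate on top 1: 16.74. F: 44.7 > 16.74 → include.
Rate on top 2: 27.02. C: 6.35 < 27.02 → exclude; stop.
Optimal diet: B, F — 2 of 3 types.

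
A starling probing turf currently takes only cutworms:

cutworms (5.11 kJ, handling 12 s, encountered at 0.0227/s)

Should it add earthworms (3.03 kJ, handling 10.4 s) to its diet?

Yes

Current rate: (0.0227×5.11)/(1 + 0.0227×12) = 0.09116 kJ/s.
earthworms: E/h = 3.03/10.4 = 0.2913 kJ/s.
0.2913 > 0.09116, so adding earthworms raises the average — include it.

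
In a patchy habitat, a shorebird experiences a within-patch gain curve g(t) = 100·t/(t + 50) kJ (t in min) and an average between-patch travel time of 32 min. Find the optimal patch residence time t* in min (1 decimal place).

Optimal t* satisfies g'(t*) = g(t*)/(T + t*).
g'(t) = 100·50/(t + 50)². Setting 100·50/(t+50)² = 100t/[(t+50)(32+t)] gives 50(32+t) = t(t+50), so t² = 50×32 = 1600.
t* = √1600 = 40 min.

40.0 min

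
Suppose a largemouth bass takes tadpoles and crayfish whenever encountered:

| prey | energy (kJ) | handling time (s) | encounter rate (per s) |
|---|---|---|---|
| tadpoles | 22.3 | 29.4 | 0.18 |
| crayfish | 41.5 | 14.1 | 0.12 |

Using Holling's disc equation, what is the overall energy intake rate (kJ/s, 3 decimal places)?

1.127 kJ/s

Energy encountered per unit search time: 0.18×22.3 + 0.12×41.5 = 8.994 kJ/s.
Handling time per unit search time: 0.18×29.4 + 0.12×14.1 = 6.984.
Rate = 8.994/(1 + 6.984) = 1.127 kJ/s.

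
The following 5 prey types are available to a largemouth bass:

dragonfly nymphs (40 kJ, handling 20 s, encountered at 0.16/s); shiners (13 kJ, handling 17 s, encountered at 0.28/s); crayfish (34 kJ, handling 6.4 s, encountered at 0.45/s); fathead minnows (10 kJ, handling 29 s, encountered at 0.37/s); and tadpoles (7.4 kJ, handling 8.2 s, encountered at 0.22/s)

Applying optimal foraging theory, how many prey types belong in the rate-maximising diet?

1

Profitabilities (E/h, kJ/s): crayfish 5.31, dragonfly nymphs 2, tadpoles 0.902, shiners 0.765, fathead minnows 0.345. Add prey in this order while the next type's profitability exceeds the intake rate on those already taken.
Rate on top 1: 3.943. dragonfly nymphs: 2 < 3.943 → exclude; stop.
Optimal diet: crayfish — 1 of 5 types.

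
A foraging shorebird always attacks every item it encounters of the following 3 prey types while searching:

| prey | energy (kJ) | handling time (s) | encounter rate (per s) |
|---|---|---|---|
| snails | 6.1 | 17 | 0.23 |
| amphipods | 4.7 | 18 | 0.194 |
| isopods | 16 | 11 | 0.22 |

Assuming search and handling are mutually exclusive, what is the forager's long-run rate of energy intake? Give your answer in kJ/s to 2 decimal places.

R = (0.23×6.1 + 0.194×4.7 + 0.22×16) / (1 + 0.23×17 + 0.194×18 + 0.22×11) = 5.835/10.82 = 0.5392 kJ/s.

0.54 kJ/s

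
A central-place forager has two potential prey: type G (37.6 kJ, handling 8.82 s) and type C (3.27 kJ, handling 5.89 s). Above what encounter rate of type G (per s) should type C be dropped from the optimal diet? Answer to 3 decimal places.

0.017 per s

Drop type C once their profitability E₂/h₂ falls below the rate achievable on type G alone: E₂/h₂ = λE₁/(1 + λh₁).
Solve for λ: λE₁h₂ = E₂(1 + λh₁) → λ(E₁h₂ − E₂h₁) = E₂ → λ = E₂/(E₁h₂ − E₂h₁).
λ = 3.27/(37.6×5.89 − 3.27×8.82) = 3.27/192.6 = 0.01698 per s.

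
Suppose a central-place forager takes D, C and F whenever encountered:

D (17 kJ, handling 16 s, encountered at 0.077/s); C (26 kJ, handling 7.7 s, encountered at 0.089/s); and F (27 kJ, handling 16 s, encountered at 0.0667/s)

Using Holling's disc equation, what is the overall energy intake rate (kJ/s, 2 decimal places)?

Energy encountered per unit search time: 0.077×17 + 0.089×26 + 0.0667×27 = 5.424 kJ/s.
Handling time per unit search time: 0.077×16 + 0.089×7.7 + 0.0667×16 = 2.984.
Rate = 5.424/(1 + 2.984) = 1.361 kJ/s.

1.36 kJ/s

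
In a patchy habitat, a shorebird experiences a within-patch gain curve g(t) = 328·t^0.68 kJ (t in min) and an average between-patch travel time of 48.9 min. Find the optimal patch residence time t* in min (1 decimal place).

Optimal t* satisfies g'(t*) = g(t*)/(T + t*).
g'(t) = 0.68·328·t^-0.32. Setting 0.68·328·t^-0.32 = 328·t^0.68/(48.9+t) gives 0.68(48.9+t) = t, so 0.32·t = 0.68×48.9.
t* = 0.68×48.9/0.32 = 103.9 min.

103.9 min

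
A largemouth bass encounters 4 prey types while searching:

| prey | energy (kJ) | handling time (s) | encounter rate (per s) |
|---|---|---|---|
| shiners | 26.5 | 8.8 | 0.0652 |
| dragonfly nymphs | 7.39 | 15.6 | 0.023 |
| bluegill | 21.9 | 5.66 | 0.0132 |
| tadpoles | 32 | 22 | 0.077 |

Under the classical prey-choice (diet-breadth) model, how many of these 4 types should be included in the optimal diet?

3

Rank by E/h (kJ/s): bluegill 3.87, shiners 3.01, tadpoles 1.45, dragonfly nymphs 0.474. Include each in turn until the next type's E/h falls below the running intake rate.
Rate on top 1: 0.269. shiners: 3.01 > 0.269 → include.
Rate on top 2: 1.223. tadpoles: 1.45 > 1.223 → include.
Rate on top 3: 1.341. dragonfly nymphs: 0.474 < 1.341 → exclude; stop.
Optimal diet: bluegill, shiners, tadpoles — 3 of 4 types.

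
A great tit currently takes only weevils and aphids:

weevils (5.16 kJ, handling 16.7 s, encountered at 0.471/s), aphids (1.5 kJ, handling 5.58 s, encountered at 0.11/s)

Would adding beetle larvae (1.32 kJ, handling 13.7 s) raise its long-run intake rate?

No

Current rate: (0.471×5.16 + 0.11×1.5)/(1 + 0.471×16.7 + 0.11×5.58) = 0.2738 kJ/s.
Profitability of beetle larvae: 1.32/13.7 = 0.09635 kJ/s.
0.09635 < 0.2738, so adding beetle larvae would lower the average — exclude it.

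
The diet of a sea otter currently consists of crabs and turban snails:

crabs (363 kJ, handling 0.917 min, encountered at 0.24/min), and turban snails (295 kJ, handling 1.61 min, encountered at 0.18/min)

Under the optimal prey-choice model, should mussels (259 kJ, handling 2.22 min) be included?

Intake rate on the current diet: R = (0.24×363 + 0.18×295) / (1 + 0.24×0.917 + 0.18×1.61) = 140.2/1.51 = 92.87 kJ/min.
Profitability of mussels: 259/2.22 = 116.7 kJ/min.
116.7 > 92.87, so adding mussels raises the average — include it.

Yes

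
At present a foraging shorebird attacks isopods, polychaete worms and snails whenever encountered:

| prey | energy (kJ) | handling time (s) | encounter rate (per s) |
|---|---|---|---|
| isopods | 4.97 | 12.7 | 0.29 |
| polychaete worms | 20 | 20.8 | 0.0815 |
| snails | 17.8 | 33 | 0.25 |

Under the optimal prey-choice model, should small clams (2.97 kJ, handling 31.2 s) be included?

On isopods, polychaete worms and snails alone, R = ΣλE/(1+Σλh) = 7.521/14.63 = 0.5142 kJ/s.
small clams: E/h = 2.97/31.2 = 0.09519 kJ/s.
Since 0.09519 < R, time spent handling small clams is better spent searching.

No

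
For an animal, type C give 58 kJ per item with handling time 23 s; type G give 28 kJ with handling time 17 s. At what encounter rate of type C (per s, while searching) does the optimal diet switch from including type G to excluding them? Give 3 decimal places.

0.082 per s

The zero-one rule: include type G iff E₂/h₂ > λE₁/(1+λh₁). Equality gives the switch point.
λE₁h₂ = E₂ + λE₂h₁ ⇒ λ = E₂/(E₁h₂ − E₂h₁) = 28/(986 − 644) = 0.08187 per s.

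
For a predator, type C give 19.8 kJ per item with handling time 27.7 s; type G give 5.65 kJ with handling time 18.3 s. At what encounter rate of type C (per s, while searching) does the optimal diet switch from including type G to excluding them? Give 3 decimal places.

Drop type G once their profitability E₂/h₂ falls below the rate achievable on type C alone: E₂/h₂ = λE₁/(1 + λh₁).
Solve for λ: λE₁h₂ = E₂(1 + λh₁) → λ(E₁h₂ − E₂h₁) = E₂ → λ = E₂/(E₁h₂ − E₂h₁).
λ = 5.65/(19.8×18.3 − 5.65×27.7) = 5.65/205.8 = 0.02745 per s.

0.027 per s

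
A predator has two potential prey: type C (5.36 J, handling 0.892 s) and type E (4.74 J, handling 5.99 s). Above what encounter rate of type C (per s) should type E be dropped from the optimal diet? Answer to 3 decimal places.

0.170 per s

At the threshold, the rate on type C alone equals the profitability of type E: λ·5.36/(1 + λ·0.892) = 4.74/5.99 = 0.7913.
Rearranging, λ(5.36 − 0.7913×0.892) = 0.7913, so λ = 0.7913/4.654 = 0.17 per s.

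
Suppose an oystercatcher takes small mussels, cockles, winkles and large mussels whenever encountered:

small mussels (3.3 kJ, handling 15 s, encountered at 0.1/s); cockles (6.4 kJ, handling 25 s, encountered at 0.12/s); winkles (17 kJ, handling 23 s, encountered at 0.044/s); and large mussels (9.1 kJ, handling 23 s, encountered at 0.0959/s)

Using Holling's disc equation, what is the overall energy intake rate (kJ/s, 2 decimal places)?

0.31 kJ/s

Energy encountered per unit search time: 0.1×3.3 + 0.12×6.4 + 0.044×17 + 0.0959×9.1 = 2.719 kJ/s.
Handling time per unit search time: 0.1×15 + 0.12×25 + 0.044×23 + 0.0959×23 = 7.718.
Rate = 2.719/(1 + 7.718) = 0.3119 kJ/s.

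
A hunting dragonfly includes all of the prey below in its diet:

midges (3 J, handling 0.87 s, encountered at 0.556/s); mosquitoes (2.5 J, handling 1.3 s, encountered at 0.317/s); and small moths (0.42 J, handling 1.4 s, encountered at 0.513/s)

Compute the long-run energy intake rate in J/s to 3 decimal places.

R = (0.556×3 + 0.317×2.5 + 0.513×0.42) / (1 + 0.556×0.87 + 0.317×1.3 + 0.513×1.4) = 2.676/2.614 = 1.024 J/s.

1.024 J/s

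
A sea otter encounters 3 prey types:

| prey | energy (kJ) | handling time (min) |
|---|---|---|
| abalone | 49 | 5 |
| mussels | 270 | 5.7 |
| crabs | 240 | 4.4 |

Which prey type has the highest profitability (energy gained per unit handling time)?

Profitability E/h (kJ/min): abalone = 49/5 = 9.8, mussels = 270/5.7 = 47.4, crabs = 240/4.4 = 54.5.
Ranked: crabs > mussels > abalone.

crabs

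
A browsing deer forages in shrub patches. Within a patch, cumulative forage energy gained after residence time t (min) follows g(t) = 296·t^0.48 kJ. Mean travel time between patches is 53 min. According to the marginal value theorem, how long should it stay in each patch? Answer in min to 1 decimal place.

48.9 min

Maximise g(t)/(T+t): set derivative to zero → g'(t)(T+t) = g(t).
g'(t) = 0.48·296·t^-0.52. Setting 0.48·296·t^-0.52 = 296·t^0.48/(53+t) gives 0.48(53+t) = t, so 0.52·t = 0.48×53.
t* = 0.48×53/0.52 = 48.92 min.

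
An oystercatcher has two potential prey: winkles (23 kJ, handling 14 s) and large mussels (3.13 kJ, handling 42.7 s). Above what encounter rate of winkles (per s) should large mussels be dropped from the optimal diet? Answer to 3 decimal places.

0.003 per s

At the threshold, the rate on winkles alone equals the profitability of large mussels: λ·23/(1 + λ·14) = 3.13/42.7 = 0.0733.
Rearranging, λ(23 − 0.0733×14) = 0.0733, so λ = 0.0733/21.97 = 0.003336 per s.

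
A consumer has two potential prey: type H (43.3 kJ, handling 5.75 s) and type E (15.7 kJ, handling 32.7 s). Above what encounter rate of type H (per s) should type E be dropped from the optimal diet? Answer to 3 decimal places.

Drop type E once their profitability E₂/h₂ falls below the rate achievable on type H alone: E₂/h₂ = λE₁/(1 + λh₁).
Solve for λ: λE₁h₂ = E₂(1 + λh₁) → λ(E₁h₂ − E₂h₁) = E₂ → λ = E₂/(E₁h₂ − E₂h₁).
λ = 15.7/(43.3×32.7 − 15.7×5.75) = 15.7/1326 = 0.01184 per s.

0.012 per s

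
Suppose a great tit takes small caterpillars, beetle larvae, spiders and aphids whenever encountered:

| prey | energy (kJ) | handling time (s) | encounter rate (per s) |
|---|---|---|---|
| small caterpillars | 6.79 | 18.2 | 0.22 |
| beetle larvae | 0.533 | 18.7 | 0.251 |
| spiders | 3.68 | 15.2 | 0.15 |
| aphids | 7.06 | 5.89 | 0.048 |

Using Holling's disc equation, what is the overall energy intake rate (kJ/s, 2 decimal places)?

Energy encountered per unit search time: 0.22×6.79 + 0.251×0.533 + 0.15×3.68 + 0.048×7.06 = 2.518 kJ/s.
Handling time per unit search time: 0.22×18.2 + 0.251×18.7 + 0.15×15.2 + 0.048×5.89 = 11.26.
Rate = 2.518/(1 + 11.26) = 0.2054 kJ/s.

0.21 kJ/s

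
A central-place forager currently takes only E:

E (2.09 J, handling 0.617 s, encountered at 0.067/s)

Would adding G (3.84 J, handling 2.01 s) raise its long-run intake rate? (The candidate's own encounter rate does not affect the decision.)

Yes

Current rate: (0.067×2.09)/(1 + 0.067×0.617) = 0.1345 J/s.
Profitability of G: 3.84/2.01 = 1.91 J/s.
1.91 > 0.1345, so adding G raises the average — include it.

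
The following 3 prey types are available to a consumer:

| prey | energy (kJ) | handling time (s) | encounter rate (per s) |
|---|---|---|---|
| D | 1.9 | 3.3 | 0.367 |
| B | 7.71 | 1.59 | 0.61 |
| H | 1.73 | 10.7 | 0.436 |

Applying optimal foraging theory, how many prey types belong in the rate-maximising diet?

1

Rank by E/h (kJ/s): B 4.85, D 0.576, H 0.162. Include each in turn until the next type's E/h falls below the running intake rate.
Rate on top 1: 2.387. D: 0.576 < 2.387 → exclude; stop.
Optimal diet: B — 1 of 3 types.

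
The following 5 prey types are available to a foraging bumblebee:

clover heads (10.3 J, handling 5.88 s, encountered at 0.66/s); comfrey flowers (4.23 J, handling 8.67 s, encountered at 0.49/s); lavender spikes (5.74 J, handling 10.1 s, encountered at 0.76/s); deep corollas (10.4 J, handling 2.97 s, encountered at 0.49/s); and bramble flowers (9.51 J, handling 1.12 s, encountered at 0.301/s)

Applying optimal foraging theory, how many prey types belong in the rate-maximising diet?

2

Profitabilities (E/h, J/s): bramble flowers 8.49, deep corollas 3.5, clover heads 1.75, lavender spikes 0.568, comfrey flowers 0.488. Add prey in this order while the next type's profitability exceeds the intake rate on those already taken.
Rate on top 1: 2.141. deep corollas: 3.5 > 2.141 → include.
Rate on top 2: 2.85. clover heads: 1.75 < 2.85 → exclude; stop.
Optimal diet: bramble flowers, deep corollas — 2 of 5 types.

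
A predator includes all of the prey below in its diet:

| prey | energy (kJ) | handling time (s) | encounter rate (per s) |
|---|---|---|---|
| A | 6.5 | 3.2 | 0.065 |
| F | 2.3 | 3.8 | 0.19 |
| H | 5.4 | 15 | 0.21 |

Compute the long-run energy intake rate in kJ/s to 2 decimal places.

0.39 kJ/s

R = (0.065×6.5 + 0.19×2.3 + 0.21×5.4) / (1 + 0.065×3.2 + 0.19×3.8 + 0.21×15) = 1.994/5.08 = 0.3924 kJ/s.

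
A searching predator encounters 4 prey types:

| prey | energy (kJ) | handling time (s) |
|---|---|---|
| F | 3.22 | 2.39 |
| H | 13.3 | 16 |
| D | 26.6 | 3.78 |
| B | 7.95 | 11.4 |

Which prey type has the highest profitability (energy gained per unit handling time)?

In descending order of E/h:
D: 26.6/3.78 = 7.04 kJ/s
F: 3.22/2.39 = 1.35 kJ/s
H: 13.3/16 = 0.831 kJ/s
B: 7.95/11.4 = 0.697 kJ/s

D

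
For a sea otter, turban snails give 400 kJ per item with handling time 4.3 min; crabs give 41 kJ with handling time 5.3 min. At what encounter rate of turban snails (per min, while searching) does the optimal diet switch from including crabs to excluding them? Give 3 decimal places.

0.021 per min

Drop crabs once their profitability E₂/h₂ falls below the rate achievable on turban snails alone: E₂/h₂ = λE₁/(1 + λh₁).
Solve for λ: λE₁h₂ = E₂(1 + λh₁) → λ(E₁h₂ − E₂h₁) = E₂ → λ = E₂/(E₁h₂ − E₂h₁).
λ = 41/(400×5.3 − 41×4.3) = 41/1944 = 0.02109 per min.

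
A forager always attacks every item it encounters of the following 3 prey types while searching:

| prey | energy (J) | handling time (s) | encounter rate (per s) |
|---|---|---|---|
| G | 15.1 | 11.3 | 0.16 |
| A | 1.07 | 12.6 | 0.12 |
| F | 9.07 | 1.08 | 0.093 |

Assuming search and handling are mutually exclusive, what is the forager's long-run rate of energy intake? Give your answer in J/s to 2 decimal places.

0.77 J/s

R = Σλ_iE_i / (1 + Σλ_ih_i)
Numerator: 0.16×15.1 + 0.12×1.07 + 0.093×9.07 = 3.388
Denominator: 1 + 0.16×11.3 + 0.12×12.6 + 0.093×1.08 = 4.42
R = 3.388/4.42 = 0.7664 J/s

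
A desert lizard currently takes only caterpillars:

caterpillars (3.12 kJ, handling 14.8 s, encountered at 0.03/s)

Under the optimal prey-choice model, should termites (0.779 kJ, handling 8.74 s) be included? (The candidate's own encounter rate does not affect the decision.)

On caterpillars alone, R = ΣλE/(1+Σλh) = 0.0936/1.444 = 0.06482 kJ/s.
Profitability of termites: 0.779/8.74 = 0.08913 kJ/s.
0.08913 > 0.06482, so adding termites raises the average — include it.

Yes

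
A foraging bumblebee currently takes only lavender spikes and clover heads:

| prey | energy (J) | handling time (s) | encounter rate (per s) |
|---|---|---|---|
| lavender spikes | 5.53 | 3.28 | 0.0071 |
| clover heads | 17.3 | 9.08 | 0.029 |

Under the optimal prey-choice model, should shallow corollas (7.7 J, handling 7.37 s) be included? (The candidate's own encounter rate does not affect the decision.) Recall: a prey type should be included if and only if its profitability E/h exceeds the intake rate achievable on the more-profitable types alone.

Current rate: (0.0071×5.53 + 0.029×17.3)/(1 + 0.0071×3.28 + 0.029×9.08) = 0.4205 J/s.
shallow corollas: E/h = 7.7/7.37 = 1.045 J/s.
Since 1.045 > R, including shallow corollas increases the long-run rate.

Yes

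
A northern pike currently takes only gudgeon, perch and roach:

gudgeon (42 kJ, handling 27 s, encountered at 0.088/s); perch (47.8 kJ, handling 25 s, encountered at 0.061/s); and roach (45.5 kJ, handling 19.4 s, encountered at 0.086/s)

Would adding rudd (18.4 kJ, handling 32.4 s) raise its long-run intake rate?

Intake rate on the current diet: R = (0.088×42 + 0.061×47.8 + 0.086×45.5) / (1 + 0.088×27 + 0.061×25 + 0.086×19.4) = 10.52/6.569 = 1.602 kJ/s.
Profitability of rudd: 18.4/32.4 = 0.5679 kJ/s.
0.5679 < 1.602, so adding rudd would lower the average — exclude it.

No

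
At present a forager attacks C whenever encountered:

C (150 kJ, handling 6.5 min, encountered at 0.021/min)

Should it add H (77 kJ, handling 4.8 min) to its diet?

Yes

Intake rate on the current diet: R = (0.021×150) / (1 + 0.021×6.5) = 3.15/1.137 = 2.772 kJ/min.
H: E/h = 77/4.8 = 16.04 kJ/min.
Since 16.04 > R, including H increases the long-run rate.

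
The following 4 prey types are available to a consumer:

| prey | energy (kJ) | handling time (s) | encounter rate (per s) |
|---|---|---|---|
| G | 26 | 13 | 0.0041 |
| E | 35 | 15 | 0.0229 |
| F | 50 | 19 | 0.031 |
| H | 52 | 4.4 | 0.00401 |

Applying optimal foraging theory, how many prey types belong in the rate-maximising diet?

4

Rank by E/h (kJ/s): H 11.8, F 2.63, E 2.33, G 2. Include each in turn until the next type's E/h falls below the running intake rate.
Rate on top 1: 0.2049. F: 2.63 > 0.2049 → include.
Rate on top 2: 1.095. E: 2.33 > 1.095 → include.
Rate on top 3: 1.313. G: 2 > 1.313 → include.
Optimal diet: H, F, E, G — 4 of 4 types.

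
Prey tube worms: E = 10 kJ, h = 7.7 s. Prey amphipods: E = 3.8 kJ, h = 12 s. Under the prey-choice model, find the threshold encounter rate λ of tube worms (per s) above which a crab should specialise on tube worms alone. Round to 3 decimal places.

0.042 per s

The zero-one rule: include amphipods iff E₂/h₂ > λE₁/(1+λh₁). Equality gives the switch point.
λE₁h₂ = E₂ + λE₂h₁ ⇒ λ = E₂/(E₁h₂ − E₂h₁) = 3.8/(120 − 29.26) = 0.04188 per s.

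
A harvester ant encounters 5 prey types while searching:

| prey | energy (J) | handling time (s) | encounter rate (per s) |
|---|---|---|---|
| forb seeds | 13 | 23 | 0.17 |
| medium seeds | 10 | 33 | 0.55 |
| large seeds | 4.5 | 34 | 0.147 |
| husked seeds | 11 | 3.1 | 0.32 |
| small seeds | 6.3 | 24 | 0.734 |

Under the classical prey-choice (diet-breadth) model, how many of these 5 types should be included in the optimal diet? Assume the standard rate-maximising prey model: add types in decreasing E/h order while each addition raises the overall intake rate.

Profitabilities (E/h, J/s): husked seeds 3.55, forb seeds 0.565, medium seeds 0.303, small seeds 0.263, large seeds 0.132. Add prey in this order while the next type's profitability exceeds the intake rate on those already taken.
Rate on top 1: 1.767. forb seeds: 0.565 < 1.767 → exclude; stop.
Optimal diet: husked seeds — 1 of 5 types.

1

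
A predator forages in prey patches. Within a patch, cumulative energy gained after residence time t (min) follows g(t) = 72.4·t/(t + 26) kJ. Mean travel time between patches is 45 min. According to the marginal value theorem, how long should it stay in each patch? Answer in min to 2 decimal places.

Maximise g(t)/(T+t): set derivative to zero → g'(t)(T+t) = g(t).
g'(t) = 72.4·26/(t + 26)². Setting 72.4·26/(t+26)² = 72.4t/[(t+26)(45+t)] gives 26(45+t) = t(t+26), so t² = 26×45 = 1170.
t* = √1170 = 34.21 min.

34.21 min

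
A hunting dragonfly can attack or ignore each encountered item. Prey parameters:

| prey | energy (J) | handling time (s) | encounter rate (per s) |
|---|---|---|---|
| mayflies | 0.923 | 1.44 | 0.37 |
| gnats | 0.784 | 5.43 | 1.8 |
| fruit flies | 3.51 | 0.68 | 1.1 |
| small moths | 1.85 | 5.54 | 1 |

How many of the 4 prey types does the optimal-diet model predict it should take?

Rank by E/h (J/s): fruit flies 5.16, mayflies 0.641, small moths 0.334, gnats 0.144. Include each in turn until the next type's E/h falls below the running intake rate.
Rate on top 1: 2.209. mayflies: 0.641 < 2.209 → exclude; stop.
Optimal diet: fruit flies — 1 of 4 types.

1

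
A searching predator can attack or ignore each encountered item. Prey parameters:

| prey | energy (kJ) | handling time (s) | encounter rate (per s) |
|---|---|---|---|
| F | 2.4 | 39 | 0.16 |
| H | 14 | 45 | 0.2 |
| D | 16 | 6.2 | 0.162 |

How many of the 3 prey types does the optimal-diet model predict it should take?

Profitabilities (E/h, kJ/s): D 2.58, H 0.311, F 0.0615. Add prey in this order while the next type's profitability exceeds the intake rate on those already taken.
Rate on top 1: 1.293. H: 0.311 < 1.293 → exclude; stop.
Optimal diet: D — 1 of 3 types.

1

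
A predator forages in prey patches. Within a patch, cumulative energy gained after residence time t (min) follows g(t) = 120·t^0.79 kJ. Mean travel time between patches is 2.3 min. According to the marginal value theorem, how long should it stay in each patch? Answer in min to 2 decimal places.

8.65 min

Maximise g(t)/(T+t): set derivative to zero → g'(t)(T+t) = g(t).
g'(t) = 0.79·120·t^-0.21. Setting 0.79·120·t^-0.21 = 120·t^0.79/(2.3+t) gives 0.79(2.3+t) = t, so 0.21·t = 0.79×2.3.
t* = 0.79×2.3/0.21 = 8.652 min.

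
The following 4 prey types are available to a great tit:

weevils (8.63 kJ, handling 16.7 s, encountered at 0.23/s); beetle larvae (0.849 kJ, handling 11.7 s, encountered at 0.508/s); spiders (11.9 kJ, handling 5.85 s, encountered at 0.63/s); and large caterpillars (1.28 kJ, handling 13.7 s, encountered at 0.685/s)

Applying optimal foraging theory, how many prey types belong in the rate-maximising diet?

Rank by E/h (kJ/s): spiders 2.03, weevils 0.517, large caterpillars 0.0934, beetle larvae 0.0726. Include each in turn until the next type's E/h falls below the running intake rate.
Rate on top 1: 1.6. weevils: 0.517 < 1.6 → exclude; stop.
Optimal diet: spiders — 1 of 4 types.

1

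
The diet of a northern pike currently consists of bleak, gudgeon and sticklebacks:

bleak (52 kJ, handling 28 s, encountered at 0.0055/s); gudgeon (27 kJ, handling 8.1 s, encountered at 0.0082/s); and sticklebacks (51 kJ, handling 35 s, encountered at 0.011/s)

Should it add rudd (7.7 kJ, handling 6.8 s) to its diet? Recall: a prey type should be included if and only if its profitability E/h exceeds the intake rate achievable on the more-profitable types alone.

Intake rate on the current diet: R = (0.0055×52 + 0.0082×27 + 0.011×51) / (1 + 0.0055×28 + 0.0082×8.1 + 0.011×35) = 1.068/1.605 = 0.6655 kJ/s.
Profitability of rudd: 7.7/6.8 = 1.132 kJ/s.
Since 1.132 > R, including rudd increases the long-run rate.

Yes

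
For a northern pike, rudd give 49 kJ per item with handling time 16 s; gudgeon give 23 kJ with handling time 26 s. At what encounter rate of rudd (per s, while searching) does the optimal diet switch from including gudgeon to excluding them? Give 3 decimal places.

Drop gudgeon once their profitability E₂/h₂ falls below the rate achievable on rudd alone: E₂/h₂ = λE₁/(1 + λh₁).
Solve for λ: λE₁h₂ = E₂(1 + λh₁) → λ(E₁h₂ − E₂h₁) = E₂ → λ = E₂/(E₁h₂ − E₂h₁).
λ = 23/(49×26 − 23×16) = 23/906 = 0.02539 per s.

0.025 per s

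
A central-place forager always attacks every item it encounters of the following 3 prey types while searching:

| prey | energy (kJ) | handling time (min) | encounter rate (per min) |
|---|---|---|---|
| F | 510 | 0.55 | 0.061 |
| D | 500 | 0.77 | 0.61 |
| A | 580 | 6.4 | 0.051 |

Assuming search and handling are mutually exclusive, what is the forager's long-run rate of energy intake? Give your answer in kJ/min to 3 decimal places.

R = (0.061×510 + 0.61×500 + 0.051×580) / (1 + 0.061×0.55 + 0.61×0.77 + 0.051×6.4) = 365.7/1.83 = 199.9 kJ/min.

199.869 kJ/min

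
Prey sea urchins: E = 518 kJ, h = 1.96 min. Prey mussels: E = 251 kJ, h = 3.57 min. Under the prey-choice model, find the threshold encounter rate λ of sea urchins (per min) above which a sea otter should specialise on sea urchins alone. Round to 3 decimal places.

Drop mussels once their profitability E₂/h₂ falls below the rate achievable on sea urchins alone: E₂/h₂ = λE₁/(1 + λh₁).
Solve for λ: λE₁h₂ = E₂(1 + λh₁) → λ(E₁h₂ − E₂h₁) = E₂ → λ = E₂/(E₁h₂ − E₂h₁).
λ = 251/(518×3.57 − 251×1.96) = 251/1357 = 0.1849 per min.

0.185 per min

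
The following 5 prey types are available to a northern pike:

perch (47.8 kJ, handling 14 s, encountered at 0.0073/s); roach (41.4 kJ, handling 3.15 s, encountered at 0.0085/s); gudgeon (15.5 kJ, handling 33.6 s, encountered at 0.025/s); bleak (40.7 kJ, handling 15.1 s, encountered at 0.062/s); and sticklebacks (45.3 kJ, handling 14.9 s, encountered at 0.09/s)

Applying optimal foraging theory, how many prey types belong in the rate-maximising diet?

4

Rank by E/h (kJ/s): roach 13.1, perch 3.41, sticklebacks 3.04, bleak 2.7, gudgeon 0.461. Include each in turn until the next type's E/h falls below the running intake rate.
Rate on top 1: 0.3427. perch: 3.41 > 0.3427 → include.
Rate on top 2: 0.6208. sticklebacks: 3.04 > 0.6208 → include.
Rate on top 3: 1.934. bleak: 2.7 > 1.934 → include.
Rate on top 4: 2.144. gudgeon: 0.461 < 2.144 → exclude; stop.
Optimal diet: roach, perch, sticklebacks, bleak — 4 of 5 types.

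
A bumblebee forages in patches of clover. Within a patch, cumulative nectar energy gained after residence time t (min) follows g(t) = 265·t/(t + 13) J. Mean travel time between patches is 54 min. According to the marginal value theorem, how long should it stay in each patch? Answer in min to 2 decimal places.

26.50 min

Maximise g(t)/(T+t): set derivative to zero → g'(t)(T+t) = g(t).
g'(t) = 265·13/(t + 13)². Setting 265·13/(t+13)² = 265t/[(t+13)(54+t)] gives 13(54+t) = t(t+13), so t² = 13×54 = 702.
t* = √702 = 26.5 min.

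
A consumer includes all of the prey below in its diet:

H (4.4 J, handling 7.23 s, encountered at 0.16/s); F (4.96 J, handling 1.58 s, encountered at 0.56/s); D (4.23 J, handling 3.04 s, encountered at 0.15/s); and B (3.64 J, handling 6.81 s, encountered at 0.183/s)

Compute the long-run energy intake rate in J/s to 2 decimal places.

R = Σλ_iE_i / (1 + Σλ_ih_i)
Numerator: 0.16×4.4 + 0.56×4.96 + 0.15×4.23 + 0.183×3.64 = 4.782
Denominator: 1 + 0.16×7.23 + 0.56×1.58 + 0.15×3.04 + 0.183×6.81 = 4.744
R = 4.782/4.744 = 1.008 J/s

1.01 J/s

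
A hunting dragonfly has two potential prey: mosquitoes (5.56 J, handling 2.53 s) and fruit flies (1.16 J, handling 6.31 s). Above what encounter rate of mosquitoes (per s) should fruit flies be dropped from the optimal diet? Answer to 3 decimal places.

0.036 per s

At the threshold, the rate on mosquitoes alone equals the profitability of fruit flies: λ·5.56/(1 + λ·2.53) = 1.16/6.31 = 0.1838.
Rearranging, λ(5.56 − 0.1838×2.53) = 0.1838, so λ = 0.1838/5.095 = 0.03608 per s.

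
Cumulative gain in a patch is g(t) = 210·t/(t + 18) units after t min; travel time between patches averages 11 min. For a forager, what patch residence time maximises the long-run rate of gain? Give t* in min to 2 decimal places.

14.07 min

Maximise g(t)/(T+t): set derivative to zero → g'(t)(T+t) = g(t).
g'(t) = 210·18/(t + 18)². Setting 210·18/(t+18)² = 210t/[(t+18)(11+t)] gives 18(11+t) = t(t+18), so t² = 18×11 = 198.
t* = √198 = 14.07 min.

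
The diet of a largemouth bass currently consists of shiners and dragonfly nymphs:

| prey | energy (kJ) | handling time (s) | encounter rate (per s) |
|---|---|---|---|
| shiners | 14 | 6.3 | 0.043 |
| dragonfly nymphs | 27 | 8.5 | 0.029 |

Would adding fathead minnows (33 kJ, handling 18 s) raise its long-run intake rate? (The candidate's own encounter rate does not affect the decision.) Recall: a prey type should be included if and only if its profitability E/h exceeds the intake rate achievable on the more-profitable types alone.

Yes

Current rate: (0.043×14 + 0.029×27)/(1 + 0.043×6.3 + 0.029×8.5) = 0.9127 kJ/s.
fathead minnows: E/h = 33/18 = 1.833 kJ/s.
Since 1.833 > R, including fathead minnows increases the long-run rate.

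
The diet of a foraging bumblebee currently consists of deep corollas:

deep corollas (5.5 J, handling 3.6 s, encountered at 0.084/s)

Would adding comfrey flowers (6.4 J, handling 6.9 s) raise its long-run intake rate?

Yes

Intake rate on the current diet: R = (0.084×5.5) / (1 + 0.084×3.6) = 0.462/1.302 = 0.3547 J/s.
comfrey flowers: E/h = 6.4/6.9 = 0.9275 J/s.
0.9275 > 0.3547, so adding comfrey flowers raises the average — include it.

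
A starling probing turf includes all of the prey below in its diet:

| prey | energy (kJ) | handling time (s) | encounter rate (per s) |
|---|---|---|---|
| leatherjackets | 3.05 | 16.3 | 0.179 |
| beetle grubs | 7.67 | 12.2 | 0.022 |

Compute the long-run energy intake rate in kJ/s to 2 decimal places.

R = Σλ_iE_i / (1 + Σλ_ih_i)
Numerator: 0.179×3.05 + 0.022×7.67 = 0.7147
Denominator: 1 + 0.179×16.3 + 0.022×12.2 = 4.186
R = 0.7147/4.186 = 0.1707 kJ/s

0.17 kJ/s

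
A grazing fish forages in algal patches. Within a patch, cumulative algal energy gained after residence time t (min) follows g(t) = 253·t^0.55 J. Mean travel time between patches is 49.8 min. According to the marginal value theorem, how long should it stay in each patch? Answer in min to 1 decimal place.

Optimal t* satisfies g'(t*) = g(t*)/(T + t*).
g'(t) = 0.55·253·t^-0.45. Setting 0.55·253·t^-0.45 = 253·t^0.55/(49.8+t) gives 0.55(49.8+t) = t, so 0.45·t = 0.55×49.8.
t* = 0.55×49.8/0.45 = 60.87 min.

60.9 min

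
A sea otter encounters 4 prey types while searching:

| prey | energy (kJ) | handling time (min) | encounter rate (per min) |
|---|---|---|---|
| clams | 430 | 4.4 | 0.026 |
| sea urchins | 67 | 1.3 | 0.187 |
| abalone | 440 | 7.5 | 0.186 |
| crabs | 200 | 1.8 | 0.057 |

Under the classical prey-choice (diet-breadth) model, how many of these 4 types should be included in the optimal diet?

Rank by E/h (kJ/min): crabs 111, clams 97.7, abalone 58.7, sea urchins 51.5. Include each in turn until the next type's E/h falls below the running intake rate.
Rate on top 1: 10.34. clams: 97.7 > 10.34 → include.
Rate on top 2: 18.55. abalone: 58.7 > 18.55 → include.
Rate on top 3: 39.98. sea urchins: 51.5 > 39.98 → include.
Optimal diet: crabs, clams, abalone, sea urchins — 4 of 4 types.

4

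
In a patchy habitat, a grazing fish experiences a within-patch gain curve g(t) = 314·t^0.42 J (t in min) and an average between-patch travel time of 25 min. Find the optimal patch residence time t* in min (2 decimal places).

18.10 min

By the marginal value theorem, leave when the instantaneous gain rate g'(t) equals the habitat-wide average g(t)/(T + t).
g'(t) = 0.42·314·t^-0.58. Setting 0.42·314·t^-0.58 = 314·t^0.42/(25+t) gives 0.42(25+t) = t, so 0.58·t = 0.42×25.
t* = 0.42×25/0.58 = 18.1 min.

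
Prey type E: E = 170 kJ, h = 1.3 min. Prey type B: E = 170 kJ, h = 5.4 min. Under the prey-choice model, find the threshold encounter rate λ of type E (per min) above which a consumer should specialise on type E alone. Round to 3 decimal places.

0.244 per min

Drop type B once their profitability E₂/h₂ falls below the rate achievable on type E alone: E₂/h₂ = λE₁/(1 + λh₁).
Solve for λ: λE₁h₂ = E₂(1 + λh₁) → λ(E₁h₂ − E₂h₁) = E₂ → λ = E₂/(E₁h₂ − E₂h₁).
λ = 170/(170×5.4 − 170×1.3) = 170/697 = 0.2439 per min.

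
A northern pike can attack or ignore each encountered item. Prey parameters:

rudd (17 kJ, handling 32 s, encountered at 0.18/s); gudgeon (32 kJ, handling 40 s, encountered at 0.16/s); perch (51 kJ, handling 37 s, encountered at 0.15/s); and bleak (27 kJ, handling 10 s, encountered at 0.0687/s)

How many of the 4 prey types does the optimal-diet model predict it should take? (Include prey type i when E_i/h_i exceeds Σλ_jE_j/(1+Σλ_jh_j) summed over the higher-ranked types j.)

E/h in descending order: bleak 2.7, perch 1.38, gudgeon 0.8, rudd 0.531 kJ/s. The optimal diet is the largest prefix of this list for which every included type satisfies E_i/h_i > R on the types above it.
Rate on top 1: 1.1. perch: 1.38 > 1.1 → include.
Rate on top 2: 1.313. gudgeon: 0.8 < 1.313 → exclude; stop.
Optimal diet: bleak, perch — 2 of 4 types.

2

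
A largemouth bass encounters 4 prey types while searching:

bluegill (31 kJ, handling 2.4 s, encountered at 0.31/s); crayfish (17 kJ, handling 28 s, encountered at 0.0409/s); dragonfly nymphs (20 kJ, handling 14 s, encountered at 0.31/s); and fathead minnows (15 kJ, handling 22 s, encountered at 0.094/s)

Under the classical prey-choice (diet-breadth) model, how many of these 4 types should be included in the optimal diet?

1

Rank by E/h (kJ/s): bluegill 12.9, dragonfly nymphs 1.43, fathead minnows 0.682, crayfish 0.607. Include each in turn until the next type's E/h falls below the running intake rate.
Rate on top 1: 5.51. dragonfly nymphs: 1.43 < 5.51 → exclude; stop.
Optimal diet: bluegill — 1 of 4 types.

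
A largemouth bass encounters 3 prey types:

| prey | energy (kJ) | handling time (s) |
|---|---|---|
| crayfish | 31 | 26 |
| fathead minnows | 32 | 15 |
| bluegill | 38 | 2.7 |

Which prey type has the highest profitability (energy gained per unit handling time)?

bluegill

In descending order of E/h:
bluegill: 38/2.7 = 14.1 kJ/s
fathead minnows: 32/15 = 2.13 kJ/s
crayfish: 31/26 = 1.19 kJ/s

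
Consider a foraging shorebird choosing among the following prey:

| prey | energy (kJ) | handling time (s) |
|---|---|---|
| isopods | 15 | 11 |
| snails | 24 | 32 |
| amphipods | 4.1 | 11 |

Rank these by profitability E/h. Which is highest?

isopods

In descending order of E/h:
isopods: 15/11 = 1.36 kJ/s
snails: 24/32 = 0.75 kJ/s
amphipods: 4.1/11 = 0.373 kJ/s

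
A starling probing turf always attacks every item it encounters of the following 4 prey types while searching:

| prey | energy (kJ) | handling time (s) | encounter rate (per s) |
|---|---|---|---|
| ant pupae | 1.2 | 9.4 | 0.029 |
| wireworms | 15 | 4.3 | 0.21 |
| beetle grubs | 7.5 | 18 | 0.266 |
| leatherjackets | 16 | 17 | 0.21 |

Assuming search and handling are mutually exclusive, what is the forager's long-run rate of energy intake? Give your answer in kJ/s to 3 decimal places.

0.811 kJ/s

R = (0.029×1.2 + 0.21×15 + 0.266×7.5 + 0.21×16) / (1 + 0.029×9.4 + 0.21×4.3 + 0.266×18 + 0.21×17) = 8.54/10.53 = 0.8107 kJ/s.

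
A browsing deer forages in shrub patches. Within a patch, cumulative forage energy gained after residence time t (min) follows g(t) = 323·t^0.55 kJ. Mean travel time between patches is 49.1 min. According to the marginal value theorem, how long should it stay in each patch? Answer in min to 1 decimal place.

Maximise g(t)/(T+t): set derivative to zero → g'(t)(T+t) = g(t).
g'(t) = 0.55·323·t^-0.45. Setting 0.55·323·t^-0.45 = 323·t^0.55/(49.1+t) gives 0.55(49.1+t) = t, so 0.45·t = 0.55×49.1.
t* = 0.55×49.1/0.45 = 60.01 min.

60.0 min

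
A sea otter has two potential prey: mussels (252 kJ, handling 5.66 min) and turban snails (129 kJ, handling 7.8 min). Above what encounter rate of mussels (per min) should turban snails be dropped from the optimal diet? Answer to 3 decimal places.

Drop turban snails once their profitability E₂/h₂ falls below the rate achievable on mussels alone: E₂/h₂ = λE₁/(1 + λh₁).
Solve for λ: λE₁h₂ = E₂(1 + λh₁) → λ(E₁h₂ − E₂h₁) = E₂ → λ = E₂/(E₁h₂ − E₂h₁).
λ = 129/(252×7.8 − 129×5.66) = 129/1235 = 0.1044 per min.

0.104 per min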